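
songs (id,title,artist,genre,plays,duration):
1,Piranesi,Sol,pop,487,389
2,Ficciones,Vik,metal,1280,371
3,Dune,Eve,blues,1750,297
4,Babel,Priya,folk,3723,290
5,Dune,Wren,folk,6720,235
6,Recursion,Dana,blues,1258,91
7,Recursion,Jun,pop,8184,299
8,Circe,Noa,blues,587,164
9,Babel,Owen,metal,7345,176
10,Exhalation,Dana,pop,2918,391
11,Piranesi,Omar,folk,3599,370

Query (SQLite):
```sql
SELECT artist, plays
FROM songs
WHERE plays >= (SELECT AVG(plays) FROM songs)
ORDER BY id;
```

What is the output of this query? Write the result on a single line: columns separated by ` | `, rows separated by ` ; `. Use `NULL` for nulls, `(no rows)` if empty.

Priya | 3723 ; Wren | 6720 ; Jun | 8184 ; Owen | 7345 ; Omar | 3599

Scalar subquery: AVG(plays) over all songs rows = 3441.0.
Keep rows where plays >= that value.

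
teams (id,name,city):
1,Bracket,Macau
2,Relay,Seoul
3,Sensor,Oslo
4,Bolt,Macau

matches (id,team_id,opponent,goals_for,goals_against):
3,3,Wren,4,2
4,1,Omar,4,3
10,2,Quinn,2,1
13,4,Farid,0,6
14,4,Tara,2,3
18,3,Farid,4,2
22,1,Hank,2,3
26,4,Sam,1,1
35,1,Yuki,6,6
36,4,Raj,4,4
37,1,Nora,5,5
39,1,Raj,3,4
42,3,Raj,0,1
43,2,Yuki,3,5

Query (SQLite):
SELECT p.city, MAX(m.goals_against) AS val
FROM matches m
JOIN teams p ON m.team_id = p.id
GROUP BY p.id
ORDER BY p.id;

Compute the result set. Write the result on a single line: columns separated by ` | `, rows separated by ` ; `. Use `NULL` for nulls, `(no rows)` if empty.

Macau | 6 ; Seoul | 5 ; Oslo | 2 ; Macau | 6

Join each matches row to its teams via team_id.
Group joined rows by teams.id; compute MAX(m.goals_against) per group.
  1: ids {4, 22, 35, 37, 39} → MAX(m.goals_against)=6
  2: ids {10, 43} → MAX(m.goals_against)=5
  3: ids {3, 18, 42} → MAX(m.goals_against)=2
  4: ids {13, 14, 26, 36} → MAX(m.goals_against)=6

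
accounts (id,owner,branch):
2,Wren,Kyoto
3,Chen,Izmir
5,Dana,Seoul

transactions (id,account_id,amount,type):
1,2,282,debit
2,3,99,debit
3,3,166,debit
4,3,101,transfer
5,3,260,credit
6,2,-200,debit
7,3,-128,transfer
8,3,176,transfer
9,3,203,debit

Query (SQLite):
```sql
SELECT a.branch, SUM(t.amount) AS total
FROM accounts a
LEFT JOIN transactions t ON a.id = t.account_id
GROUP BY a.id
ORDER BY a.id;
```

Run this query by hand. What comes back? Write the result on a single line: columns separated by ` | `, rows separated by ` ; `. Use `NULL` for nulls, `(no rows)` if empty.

LEFT JOIN keeps every accounts row; unmatched ones get NULL for transactions columns.
Group by accounts.id and compute SUM(t.amount). SUM over an all-NULL group is NULL.
  2: ids {1, 6} → SUM(t.amount)=82
  3: ids {2, 3, 4, 5, 7, 8, 9} → SUM(t.amount)=877
  5: ids {—} → SUM(t.amount)=NULL

Kyoto | 82 ; Izmir | 877 ; Seoul | NULL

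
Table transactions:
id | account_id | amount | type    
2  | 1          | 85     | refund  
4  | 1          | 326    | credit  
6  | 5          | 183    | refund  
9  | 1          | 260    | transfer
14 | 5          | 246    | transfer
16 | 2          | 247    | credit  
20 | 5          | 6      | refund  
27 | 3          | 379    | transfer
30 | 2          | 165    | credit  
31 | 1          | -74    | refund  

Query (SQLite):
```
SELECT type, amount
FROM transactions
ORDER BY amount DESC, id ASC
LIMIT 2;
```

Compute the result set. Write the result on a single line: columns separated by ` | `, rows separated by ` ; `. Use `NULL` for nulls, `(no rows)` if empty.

Sort by amount desc, tiebreak id asc: (379, id=27), (326, id=4), (260, id=9), (247, id=16), (246, id=14) …. Take first 2.

transfer | 379 ; credit | 326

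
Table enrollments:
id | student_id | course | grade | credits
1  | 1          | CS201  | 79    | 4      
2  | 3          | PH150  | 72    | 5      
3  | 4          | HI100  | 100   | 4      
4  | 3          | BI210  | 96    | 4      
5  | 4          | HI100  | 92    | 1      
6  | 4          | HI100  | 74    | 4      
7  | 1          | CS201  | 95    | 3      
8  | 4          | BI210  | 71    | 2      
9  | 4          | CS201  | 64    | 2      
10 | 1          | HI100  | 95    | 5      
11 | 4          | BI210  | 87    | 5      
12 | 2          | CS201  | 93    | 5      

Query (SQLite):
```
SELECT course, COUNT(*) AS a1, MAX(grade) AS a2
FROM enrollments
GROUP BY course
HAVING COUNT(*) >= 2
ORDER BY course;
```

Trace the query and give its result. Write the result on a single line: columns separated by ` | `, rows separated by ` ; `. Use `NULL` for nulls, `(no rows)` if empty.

BI210 | 3 | 96 ; CS201 | 4 | 95 ; HI100 | 4 | 100

Group enrollments by course.
Per group compute: COUNT(*), MAX(grade).
HAVING: drop groups with fewer than 2 rows.
  BI210: ids {4, 8, 11} → COUNT(*)=3, MAX(grade)=96
  CS201: ids {1, 7, 9, 12} → COUNT(*)=4, MAX(grade)=95
  HI100: ids {3, 5, 6, 10} → COUNT(*)=4, MAX(grade)=100
  PH150: ids {2} → COUNT(*)=1, MAX(grade)=72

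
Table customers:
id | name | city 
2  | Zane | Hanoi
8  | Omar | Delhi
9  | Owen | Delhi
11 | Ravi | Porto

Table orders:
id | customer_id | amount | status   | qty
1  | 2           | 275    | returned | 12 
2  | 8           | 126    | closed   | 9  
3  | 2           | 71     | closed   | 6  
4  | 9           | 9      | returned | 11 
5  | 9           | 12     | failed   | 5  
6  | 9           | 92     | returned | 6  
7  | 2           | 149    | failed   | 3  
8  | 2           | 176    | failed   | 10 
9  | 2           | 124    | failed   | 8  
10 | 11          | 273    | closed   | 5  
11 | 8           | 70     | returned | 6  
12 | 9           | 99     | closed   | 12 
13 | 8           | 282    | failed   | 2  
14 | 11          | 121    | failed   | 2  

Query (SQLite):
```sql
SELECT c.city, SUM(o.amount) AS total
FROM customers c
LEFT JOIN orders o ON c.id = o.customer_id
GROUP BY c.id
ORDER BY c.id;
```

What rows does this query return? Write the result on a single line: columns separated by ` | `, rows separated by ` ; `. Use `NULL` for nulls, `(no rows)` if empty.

Hanoi | 795 ; Delhi | 478 ; Delhi | 212 ; Porto | 394

LEFT JOIN keeps every customers row; unmatched ones get NULL for orders columns.
Group by customers.id and compute SUM(o.amount). SUM over an all-NULL group is NULL.
  2: ids {1, 3, 7, 8, 9} → SUM(o.amount)=795
  8: ids {2, 11, 13} → SUM(o.amount)=478
  9: ids {4, 5, 6, 12} → SUM(o.amount)=212
  11: ids {10, 14} → SUM(o.amount)=394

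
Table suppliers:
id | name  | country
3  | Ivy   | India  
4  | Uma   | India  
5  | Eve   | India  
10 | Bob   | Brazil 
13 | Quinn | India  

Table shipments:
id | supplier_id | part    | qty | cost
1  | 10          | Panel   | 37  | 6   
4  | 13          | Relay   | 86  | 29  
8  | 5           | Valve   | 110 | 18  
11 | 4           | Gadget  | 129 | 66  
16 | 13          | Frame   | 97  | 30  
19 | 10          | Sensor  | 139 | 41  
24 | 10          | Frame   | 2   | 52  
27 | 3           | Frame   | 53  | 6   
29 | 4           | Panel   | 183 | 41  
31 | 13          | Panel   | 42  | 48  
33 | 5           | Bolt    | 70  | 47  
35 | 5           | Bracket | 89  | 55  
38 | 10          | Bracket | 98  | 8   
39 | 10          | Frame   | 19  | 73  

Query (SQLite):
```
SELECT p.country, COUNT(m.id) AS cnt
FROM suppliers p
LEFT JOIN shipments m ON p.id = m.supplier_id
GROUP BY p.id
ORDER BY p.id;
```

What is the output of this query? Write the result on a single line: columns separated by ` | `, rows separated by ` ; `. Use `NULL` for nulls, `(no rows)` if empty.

India | 1 ; India | 2 ; India | 3 ; Brazil | 5 ; India | 3

LEFT JOIN keeps every suppliers row; unmatched ones get NULL for shipments columns.
Group by suppliers.id and compute COUNT(m.id). COUNT(col) of an all-NULL group is 0.
  3: ids {27} → COUNT(m.id)=1
  4: ids {11, 29} → COUNT(m.id)=2
  5: ids {8, 33, 35} → COUNT(m.id)=3
  10: ids {1, 19, 24, 38, 39} → COUNT(m.id)=5
  13: ids {4, 16, 31} → COUNT(m.id)=3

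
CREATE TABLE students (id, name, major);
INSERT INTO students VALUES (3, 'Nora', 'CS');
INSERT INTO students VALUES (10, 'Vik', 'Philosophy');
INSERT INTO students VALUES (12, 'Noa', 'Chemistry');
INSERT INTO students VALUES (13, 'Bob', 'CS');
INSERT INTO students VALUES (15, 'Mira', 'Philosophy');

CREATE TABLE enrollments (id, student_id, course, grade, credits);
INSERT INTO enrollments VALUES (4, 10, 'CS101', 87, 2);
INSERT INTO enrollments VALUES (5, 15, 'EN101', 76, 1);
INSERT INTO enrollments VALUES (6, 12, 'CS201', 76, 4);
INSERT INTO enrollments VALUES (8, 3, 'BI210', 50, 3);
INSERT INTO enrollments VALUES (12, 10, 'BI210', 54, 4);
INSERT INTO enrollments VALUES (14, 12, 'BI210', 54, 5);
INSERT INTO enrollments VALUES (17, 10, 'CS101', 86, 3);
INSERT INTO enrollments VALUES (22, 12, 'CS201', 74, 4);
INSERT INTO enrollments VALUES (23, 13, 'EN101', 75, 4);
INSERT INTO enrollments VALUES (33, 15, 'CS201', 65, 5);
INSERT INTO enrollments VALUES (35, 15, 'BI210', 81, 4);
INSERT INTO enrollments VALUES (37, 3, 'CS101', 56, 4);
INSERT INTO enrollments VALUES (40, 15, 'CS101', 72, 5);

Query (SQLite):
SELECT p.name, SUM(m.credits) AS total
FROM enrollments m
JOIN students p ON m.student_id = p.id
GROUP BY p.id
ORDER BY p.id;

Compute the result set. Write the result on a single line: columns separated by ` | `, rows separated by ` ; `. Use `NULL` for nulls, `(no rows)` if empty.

Nora | 7 ; Vik | 9 ; Noa | 13 ; Bob | 4 ; Mira | 15

Join each enrollments row to its students via student_id.
Group joined rows by students.id; compute SUM(m.credits) per group.
  3: ids {8, 37} → SUM(m.credits)=7
  10: ids {4, 12, 17} → SUM(m.credits)=9
  12: ids {6, 14, 22} → SUM(m.credits)=13
  13: ids {23} → SUM(m.credits)=4
  15: ids {5, 33, 35, 40} → SUM(m.credits)=15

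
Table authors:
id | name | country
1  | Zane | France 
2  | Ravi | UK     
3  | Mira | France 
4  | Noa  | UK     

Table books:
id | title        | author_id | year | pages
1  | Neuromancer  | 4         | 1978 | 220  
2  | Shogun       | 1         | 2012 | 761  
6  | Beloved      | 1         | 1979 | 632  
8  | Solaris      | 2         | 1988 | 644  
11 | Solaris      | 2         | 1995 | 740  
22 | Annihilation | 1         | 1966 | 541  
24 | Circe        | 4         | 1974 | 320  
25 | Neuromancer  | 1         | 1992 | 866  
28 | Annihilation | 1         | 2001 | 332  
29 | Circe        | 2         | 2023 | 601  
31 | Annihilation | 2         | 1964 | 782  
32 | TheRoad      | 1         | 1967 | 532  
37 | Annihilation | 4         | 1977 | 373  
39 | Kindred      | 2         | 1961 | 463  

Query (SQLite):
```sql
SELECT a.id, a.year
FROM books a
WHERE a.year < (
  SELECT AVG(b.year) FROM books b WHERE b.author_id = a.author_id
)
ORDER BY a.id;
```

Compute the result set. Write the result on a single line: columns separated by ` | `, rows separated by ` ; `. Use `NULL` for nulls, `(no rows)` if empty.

For each books row a, compute AVG(year) over rows sharing a.author_id.
Keep row a if a.year < that per-group AVG.
  author_id=1: AVG(year) = 1986.166667
  author_id=2: AVG(year) = 1986.2
  author_id=4: AVG(year) = 1976.333333

6 | 1979 ; 22 | 1966 ; 24 | 1974 ; 31 | 1964 ; 32 | 1967 ; 39 | 1961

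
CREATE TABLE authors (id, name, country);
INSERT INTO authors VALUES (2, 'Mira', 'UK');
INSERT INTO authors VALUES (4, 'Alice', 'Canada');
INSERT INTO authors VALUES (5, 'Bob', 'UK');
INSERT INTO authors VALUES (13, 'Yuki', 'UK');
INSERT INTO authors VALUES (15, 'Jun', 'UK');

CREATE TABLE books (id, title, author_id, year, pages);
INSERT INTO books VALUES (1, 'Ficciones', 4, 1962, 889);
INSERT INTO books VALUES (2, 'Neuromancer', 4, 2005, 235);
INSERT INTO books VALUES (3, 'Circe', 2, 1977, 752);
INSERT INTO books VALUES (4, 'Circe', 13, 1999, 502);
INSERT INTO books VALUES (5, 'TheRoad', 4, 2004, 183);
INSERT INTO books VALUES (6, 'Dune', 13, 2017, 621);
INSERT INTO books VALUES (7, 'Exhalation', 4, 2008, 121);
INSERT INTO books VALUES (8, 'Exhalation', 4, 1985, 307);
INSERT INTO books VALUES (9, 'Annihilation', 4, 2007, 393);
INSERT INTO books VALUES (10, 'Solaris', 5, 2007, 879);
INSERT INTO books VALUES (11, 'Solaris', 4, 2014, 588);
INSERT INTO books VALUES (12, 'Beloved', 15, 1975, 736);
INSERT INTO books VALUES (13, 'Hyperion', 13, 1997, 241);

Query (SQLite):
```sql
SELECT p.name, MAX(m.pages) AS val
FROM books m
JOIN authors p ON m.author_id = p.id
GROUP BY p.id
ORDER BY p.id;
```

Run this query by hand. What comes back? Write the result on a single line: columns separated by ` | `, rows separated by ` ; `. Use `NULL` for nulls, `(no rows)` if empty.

Join each books row to its authors via author_id.
Group joined rows by authors.id; compute MAX(m.pages) per group.
  2: ids {3} → MAX(m.pages)=752
  4: ids {1, 2, 5, 7, 8, 9, 11} → MAX(m.pages)=889
  5: ids {10} → MAX(m.pages)=879
  13: ids {4, 6, 13} → MAX(m.pages)=621
  15: ids {12} → MAX(m.pages)=736

Mira | 752 ; Alice | 889 ; Bob | 879 ; Yuki | 621 ; Jun | 736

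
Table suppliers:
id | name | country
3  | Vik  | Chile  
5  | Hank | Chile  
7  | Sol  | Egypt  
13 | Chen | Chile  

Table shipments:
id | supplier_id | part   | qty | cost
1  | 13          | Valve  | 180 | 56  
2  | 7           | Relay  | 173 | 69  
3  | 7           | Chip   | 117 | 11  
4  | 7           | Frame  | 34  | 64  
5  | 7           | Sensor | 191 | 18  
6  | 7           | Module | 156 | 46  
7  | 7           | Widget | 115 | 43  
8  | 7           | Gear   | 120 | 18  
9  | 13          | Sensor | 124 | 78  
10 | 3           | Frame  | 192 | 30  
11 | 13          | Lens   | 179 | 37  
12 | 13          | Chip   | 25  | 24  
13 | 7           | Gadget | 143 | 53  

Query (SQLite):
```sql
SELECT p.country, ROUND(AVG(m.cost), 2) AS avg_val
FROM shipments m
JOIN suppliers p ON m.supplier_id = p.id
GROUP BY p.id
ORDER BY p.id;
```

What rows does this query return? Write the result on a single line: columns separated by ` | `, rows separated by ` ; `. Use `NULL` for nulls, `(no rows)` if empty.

Join each shipments row to its suppliers via supplier_id.
Group joined rows by suppliers.id; compute ROUND(AVG(m.cost), 2) per group.
  3: ids {10} → ROUND(AVG(m.cost), 2)=30
  7: ids {2, 3, 4, 5, 6, 7, 8, 13} → ROUND(AVG(m.cost), 2)=40.25
  13: ids {1, 9, 11, 12} → ROUND(AVG(m.cost), 2)=48.75

Chile | 30 ; Egypt | 40.25 ; Chile | 48.75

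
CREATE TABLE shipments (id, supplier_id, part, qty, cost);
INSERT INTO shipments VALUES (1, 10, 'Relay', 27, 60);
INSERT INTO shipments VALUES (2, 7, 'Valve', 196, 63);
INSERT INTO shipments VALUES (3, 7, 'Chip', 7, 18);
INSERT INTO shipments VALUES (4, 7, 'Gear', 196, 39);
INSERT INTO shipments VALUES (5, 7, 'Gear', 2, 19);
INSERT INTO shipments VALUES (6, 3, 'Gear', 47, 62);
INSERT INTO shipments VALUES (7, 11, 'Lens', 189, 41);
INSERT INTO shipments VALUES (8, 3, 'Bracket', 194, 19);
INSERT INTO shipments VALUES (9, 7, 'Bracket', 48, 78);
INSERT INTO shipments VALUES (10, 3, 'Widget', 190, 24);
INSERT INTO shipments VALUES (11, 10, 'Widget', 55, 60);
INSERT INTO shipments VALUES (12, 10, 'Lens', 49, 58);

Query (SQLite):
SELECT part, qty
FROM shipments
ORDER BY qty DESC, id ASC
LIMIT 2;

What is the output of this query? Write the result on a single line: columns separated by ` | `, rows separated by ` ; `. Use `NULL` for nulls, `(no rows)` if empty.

Valve | 196 ; Gear | 196

Sort by qty desc, tiebreak id asc: (196, id=2), (196, id=4), (194, id=8), (190, id=10), (189, id=7) …. Take first 2.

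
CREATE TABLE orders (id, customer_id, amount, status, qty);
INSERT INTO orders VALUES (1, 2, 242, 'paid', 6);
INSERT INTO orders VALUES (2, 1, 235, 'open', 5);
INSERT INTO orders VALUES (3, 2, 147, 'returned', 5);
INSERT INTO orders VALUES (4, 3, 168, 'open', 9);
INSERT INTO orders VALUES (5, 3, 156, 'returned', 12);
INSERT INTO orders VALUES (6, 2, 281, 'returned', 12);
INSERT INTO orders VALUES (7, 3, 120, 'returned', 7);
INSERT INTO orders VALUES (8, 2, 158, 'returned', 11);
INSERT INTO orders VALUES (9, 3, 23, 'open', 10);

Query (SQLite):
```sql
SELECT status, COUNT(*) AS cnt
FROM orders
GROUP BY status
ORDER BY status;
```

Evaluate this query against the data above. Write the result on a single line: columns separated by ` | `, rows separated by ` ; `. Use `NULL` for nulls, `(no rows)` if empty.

Partition orders by status; compute COUNT(*) within each group.
  open: ids {2, 4, 9} → COUNT(*)=3
  paid: ids {1} → COUNT(*)=1
  returned: ids {3, 5, 6, 7, 8} → COUNT(*)=5

open | 3 ; paid | 1 ; returned | 5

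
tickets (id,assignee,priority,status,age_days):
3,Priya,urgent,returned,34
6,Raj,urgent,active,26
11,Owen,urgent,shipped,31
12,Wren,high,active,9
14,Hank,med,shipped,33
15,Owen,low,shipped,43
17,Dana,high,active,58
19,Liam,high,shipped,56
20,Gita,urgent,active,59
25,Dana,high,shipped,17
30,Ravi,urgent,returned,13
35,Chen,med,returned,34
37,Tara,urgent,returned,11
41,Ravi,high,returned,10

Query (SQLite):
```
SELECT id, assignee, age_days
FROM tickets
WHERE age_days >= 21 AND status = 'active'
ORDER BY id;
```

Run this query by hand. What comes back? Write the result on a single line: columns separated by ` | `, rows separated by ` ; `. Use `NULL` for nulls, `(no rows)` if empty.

age_days >= 21: ids {3, 6, 11, 14, 15, 17, 19, 20, 35}
status = 'active': ids {6, 12, 17, 20}
Combine with AND.

6 | Raj | 26 ; 17 | Dana | 58 ; 20 | Gita | 59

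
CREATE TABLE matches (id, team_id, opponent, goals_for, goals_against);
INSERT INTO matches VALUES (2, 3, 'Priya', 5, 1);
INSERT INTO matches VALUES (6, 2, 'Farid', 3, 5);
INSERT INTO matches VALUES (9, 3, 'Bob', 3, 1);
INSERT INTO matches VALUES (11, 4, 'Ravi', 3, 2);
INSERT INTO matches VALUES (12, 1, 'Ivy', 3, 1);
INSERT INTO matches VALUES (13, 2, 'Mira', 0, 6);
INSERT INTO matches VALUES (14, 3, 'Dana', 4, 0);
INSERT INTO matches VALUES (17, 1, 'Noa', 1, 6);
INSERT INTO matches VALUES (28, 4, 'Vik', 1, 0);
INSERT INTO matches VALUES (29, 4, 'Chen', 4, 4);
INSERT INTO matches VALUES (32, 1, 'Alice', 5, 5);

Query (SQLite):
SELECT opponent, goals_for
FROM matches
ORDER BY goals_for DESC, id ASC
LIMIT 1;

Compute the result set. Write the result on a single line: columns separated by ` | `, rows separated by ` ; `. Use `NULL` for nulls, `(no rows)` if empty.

Priya | 5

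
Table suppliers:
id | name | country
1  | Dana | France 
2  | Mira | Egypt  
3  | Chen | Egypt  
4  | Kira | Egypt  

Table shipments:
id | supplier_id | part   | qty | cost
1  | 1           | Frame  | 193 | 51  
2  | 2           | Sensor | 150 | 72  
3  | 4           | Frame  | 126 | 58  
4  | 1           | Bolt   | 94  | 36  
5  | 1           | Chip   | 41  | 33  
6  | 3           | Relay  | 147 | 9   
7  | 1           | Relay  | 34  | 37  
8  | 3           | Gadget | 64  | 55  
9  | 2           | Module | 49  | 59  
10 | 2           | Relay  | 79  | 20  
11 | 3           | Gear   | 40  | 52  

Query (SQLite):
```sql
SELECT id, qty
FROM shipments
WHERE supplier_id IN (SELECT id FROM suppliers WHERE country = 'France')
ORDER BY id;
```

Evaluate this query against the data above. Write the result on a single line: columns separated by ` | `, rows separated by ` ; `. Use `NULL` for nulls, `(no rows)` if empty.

1 | 193 ; 4 | 94 ; 5 | 41 ; 7 | 34

Inner query: suppliers.id where country = 'France'.
Outer: keep shipments rows whose supplier_id is in that set.
Inner query → {1}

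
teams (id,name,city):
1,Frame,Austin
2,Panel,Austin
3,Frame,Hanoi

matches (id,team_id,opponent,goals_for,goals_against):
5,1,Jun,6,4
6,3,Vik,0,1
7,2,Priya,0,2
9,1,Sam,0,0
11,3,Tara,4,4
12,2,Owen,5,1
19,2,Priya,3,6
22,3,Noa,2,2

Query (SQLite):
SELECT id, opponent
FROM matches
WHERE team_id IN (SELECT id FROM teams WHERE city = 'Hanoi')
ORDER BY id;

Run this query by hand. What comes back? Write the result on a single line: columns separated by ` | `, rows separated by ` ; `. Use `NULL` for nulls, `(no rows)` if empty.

6 | Vik ; 11 | Tara ; 22 | Noa

Inner query: teams.id where city = 'Hanoi'.
Outer: keep matches rows whose team_id is in that set.
Inner query → {3}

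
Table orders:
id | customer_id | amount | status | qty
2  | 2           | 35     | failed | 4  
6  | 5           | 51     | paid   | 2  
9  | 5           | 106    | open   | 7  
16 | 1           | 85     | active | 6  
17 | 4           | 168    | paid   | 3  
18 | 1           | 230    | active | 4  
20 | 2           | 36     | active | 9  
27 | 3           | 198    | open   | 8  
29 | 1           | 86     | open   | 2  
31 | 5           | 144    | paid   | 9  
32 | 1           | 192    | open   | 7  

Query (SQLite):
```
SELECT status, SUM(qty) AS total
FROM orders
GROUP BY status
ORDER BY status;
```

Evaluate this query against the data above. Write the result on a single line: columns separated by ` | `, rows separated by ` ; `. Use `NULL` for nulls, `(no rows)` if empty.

Partition orders by status; compute SUM(qty) within each group.
  active: ids {16, 18, 20} → SUM(qty)=19
  failed: ids {2} → SUM(qty)=4
  open: ids {9, 27, 29, 32} → SUM(qty)=24
  paid: ids {6, 17, 31} → SUM(qty)=14

active | 19 ; failed | 4 ; open | 24 ; paid | 14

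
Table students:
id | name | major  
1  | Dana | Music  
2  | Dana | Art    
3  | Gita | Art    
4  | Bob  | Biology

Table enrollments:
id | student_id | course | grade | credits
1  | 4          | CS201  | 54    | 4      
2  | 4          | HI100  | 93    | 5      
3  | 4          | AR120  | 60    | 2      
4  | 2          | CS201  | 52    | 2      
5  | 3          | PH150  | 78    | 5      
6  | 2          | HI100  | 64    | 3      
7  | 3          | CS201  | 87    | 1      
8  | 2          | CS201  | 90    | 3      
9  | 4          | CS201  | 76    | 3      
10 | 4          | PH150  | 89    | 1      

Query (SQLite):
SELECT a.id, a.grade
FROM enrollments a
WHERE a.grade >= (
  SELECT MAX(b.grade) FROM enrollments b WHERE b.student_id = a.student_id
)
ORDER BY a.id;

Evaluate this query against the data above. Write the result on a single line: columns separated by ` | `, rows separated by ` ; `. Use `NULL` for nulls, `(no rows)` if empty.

2 | 93 ; 7 | 87 ; 8 | 90

For each enrollments row a, compute MAX(grade) over rows sharing a.student_id.
Keep row a if a.grade >= that per-group MAX.
  student_id=2: MAX(grade) = 90
  student_id=3: MAX(grade) = 87
  student_id=4: MAX(grade) = 93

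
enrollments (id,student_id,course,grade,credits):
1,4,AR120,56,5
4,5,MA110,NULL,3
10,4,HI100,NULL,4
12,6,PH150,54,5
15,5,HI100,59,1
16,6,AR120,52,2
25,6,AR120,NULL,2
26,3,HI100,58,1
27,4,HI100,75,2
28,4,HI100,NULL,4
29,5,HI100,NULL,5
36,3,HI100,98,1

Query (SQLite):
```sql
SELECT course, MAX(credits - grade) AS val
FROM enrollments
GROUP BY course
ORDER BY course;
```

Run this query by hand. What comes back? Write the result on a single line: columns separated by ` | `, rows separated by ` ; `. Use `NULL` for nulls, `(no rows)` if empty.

For each row compute credits - grade.
Group by course; take MAX of the expression per group.
  AR120: ids {1, 16, 25} → MAX(credits - grade)=-50
  HI100: ids {10, 15, 26, 27, 28, 29, 36} → MAX(credits - grade)=-57
  MA110: ids {4} → MAX(credits - grade)=NULL
  PH150: ids {12} → MAX(credits - grade)=-49

AR120 | -50 ; HI100 | -57 ; MA110 | NULL ; PH150 | -49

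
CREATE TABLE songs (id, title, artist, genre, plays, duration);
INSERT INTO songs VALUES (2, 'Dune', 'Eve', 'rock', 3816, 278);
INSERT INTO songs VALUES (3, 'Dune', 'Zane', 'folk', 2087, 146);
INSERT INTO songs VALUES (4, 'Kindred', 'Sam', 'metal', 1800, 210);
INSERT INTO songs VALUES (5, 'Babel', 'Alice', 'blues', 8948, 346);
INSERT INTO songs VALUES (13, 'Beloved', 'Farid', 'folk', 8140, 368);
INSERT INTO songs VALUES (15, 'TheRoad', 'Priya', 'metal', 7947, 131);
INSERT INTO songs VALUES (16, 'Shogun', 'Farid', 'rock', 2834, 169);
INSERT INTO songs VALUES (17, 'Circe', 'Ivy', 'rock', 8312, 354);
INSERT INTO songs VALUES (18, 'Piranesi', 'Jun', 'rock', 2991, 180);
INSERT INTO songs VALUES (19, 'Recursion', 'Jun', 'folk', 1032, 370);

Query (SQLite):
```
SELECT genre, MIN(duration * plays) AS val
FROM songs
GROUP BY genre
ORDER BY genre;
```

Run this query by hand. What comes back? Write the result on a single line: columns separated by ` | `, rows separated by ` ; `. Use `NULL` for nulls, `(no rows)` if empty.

For each row compute duration * plays.
Group by genre; take MIN of the expression per group.
  blues: ids {5} → MIN(duration * plays)=3096008
  folk: ids {3, 13, 19} → MIN(duration * plays)=304702
  metal: ids {4, 15} → MIN(duration * plays)=378000
  rock: ids {2, 16, 17, 18} → MIN(duration * plays)=478946

blues | 3096008 ; folk | 304702 ; metal | 378000 ; rock | 478946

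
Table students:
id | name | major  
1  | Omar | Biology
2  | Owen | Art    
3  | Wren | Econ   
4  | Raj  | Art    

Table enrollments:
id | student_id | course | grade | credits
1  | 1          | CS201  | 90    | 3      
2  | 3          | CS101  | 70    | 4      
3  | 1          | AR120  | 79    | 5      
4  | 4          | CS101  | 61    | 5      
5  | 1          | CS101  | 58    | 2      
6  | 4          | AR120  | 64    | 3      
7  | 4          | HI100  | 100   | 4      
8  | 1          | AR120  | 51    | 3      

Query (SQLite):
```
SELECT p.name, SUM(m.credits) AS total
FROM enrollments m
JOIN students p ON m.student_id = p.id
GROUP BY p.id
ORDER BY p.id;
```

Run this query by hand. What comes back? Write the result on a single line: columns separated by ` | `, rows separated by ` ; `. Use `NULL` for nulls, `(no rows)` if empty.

Join each enrollments row to its students via student_id.
Group joined rows by students.id; compute SUM(m.credits) per group.
  1: ids {1, 3, 5, 8} → SUM(m.credits)=13
  3: ids {2} → SUM(m.credits)=4
  4: ids {4, 6, 7} → SUM(m.credits)=12

Omar | 13 ; Wren | 4 ; Raj | 12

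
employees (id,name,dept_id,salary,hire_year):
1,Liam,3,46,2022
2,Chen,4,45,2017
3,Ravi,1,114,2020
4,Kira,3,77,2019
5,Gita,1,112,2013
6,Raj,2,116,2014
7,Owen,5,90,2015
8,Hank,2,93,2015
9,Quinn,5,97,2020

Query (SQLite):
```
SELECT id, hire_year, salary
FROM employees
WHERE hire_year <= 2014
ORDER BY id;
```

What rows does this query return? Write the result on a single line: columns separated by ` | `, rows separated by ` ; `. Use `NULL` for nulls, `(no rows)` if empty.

5 | 2013 | 112 ; 6 | 2014 | 116

hire_year <= 2014: ids {5, 6}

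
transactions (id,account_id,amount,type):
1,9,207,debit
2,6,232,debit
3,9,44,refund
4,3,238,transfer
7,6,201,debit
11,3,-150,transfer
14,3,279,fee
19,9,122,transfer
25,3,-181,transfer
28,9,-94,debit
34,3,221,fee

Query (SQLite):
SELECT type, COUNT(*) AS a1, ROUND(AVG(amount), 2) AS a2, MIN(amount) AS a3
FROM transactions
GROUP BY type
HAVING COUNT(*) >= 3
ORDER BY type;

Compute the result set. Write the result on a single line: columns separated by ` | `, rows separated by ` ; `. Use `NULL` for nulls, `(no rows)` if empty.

Group transactions by type.
Per group compute: COUNT(*), ROUND(AVG(amount), 2), MIN(amount).
HAVING: drop groups with fewer than 3 rows.
  debit: ids {1, 2, 7, 28} → COUNT(*)=4, ROUND(AVG(amount), 2)=136.5, MIN(amount)=-94
  fee: ids {14, 34} → COUNT(*)=2, ROUND(AVG(amount), 2)=250, MIN(amount)=221
  refund: ids {3} → COUNT(*)=1, ROUND(AVG(amount), 2)=44, MIN(amount)=44
  transfer: ids {4, 11, 19, 25} → COUNT(*)=4, ROUND(AVG(amount), 2)=7.25, MIN(amount)=-181

debit | 4 | 136.5 | -94 ; transfer | 4 | 7.25 | -181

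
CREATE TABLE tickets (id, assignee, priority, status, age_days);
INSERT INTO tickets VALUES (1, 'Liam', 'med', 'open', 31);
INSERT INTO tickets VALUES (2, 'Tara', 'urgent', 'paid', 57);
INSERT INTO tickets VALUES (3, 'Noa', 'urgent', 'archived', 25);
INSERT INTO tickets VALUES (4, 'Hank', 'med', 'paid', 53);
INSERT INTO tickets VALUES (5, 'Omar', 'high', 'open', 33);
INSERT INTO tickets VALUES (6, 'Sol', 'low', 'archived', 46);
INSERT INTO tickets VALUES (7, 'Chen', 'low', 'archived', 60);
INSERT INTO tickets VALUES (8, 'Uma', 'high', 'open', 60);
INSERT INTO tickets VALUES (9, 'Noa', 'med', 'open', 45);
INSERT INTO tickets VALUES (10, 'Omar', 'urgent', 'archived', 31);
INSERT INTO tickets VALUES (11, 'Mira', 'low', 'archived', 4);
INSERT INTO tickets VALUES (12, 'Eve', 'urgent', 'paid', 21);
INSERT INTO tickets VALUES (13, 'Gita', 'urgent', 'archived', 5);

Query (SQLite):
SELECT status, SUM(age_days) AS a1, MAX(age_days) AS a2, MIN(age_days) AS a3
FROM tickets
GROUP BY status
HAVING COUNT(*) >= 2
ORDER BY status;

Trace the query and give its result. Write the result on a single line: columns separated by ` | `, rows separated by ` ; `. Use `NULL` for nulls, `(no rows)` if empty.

Group tickets by status.
Per group compute: SUM(age_days), MAX(age_days), MIN(age_days).
HAVING: drop groups with fewer than 2 rows.
  archived: ids {3, 6, 7, 10, 11, 13} → SUM(age_days)=171, MAX(age_days)=60, MIN(age_days)=4
  open: ids {1, 5, 8, 9} → SUM(age_days)=169, MAX(age_days)=60, MIN(age_days)=31
  paid: ids {2, 4, 12} → SUM(age_days)=131, MAX(age_days)=57, MIN(age_days)=21

archived | 171 | 60 | 4 ; open | 169 | 60 | 31 ; paid | 131 | 57 | 21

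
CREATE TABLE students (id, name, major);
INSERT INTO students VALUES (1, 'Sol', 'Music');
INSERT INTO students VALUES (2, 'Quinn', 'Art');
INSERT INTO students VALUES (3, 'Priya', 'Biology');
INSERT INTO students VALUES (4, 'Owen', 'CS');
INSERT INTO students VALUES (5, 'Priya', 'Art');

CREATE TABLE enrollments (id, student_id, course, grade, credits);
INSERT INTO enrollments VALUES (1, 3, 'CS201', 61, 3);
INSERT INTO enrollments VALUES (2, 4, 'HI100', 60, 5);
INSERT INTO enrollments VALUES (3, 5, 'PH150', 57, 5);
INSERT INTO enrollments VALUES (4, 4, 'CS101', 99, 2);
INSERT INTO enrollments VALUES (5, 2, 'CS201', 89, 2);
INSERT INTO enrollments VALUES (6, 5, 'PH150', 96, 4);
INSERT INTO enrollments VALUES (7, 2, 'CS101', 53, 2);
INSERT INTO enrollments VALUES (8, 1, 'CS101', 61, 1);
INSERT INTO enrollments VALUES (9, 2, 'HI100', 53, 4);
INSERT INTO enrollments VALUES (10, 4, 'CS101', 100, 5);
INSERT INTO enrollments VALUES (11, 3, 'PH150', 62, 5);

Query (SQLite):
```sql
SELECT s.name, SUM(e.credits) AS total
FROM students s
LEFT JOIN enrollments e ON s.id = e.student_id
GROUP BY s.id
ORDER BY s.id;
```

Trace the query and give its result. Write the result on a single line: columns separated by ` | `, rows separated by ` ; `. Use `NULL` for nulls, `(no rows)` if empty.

Sol | 1 ; Quinn | 8 ; Priya | 8 ; Owen | 12 ; Priya | 9

LEFT JOIN keeps every students row; unmatched ones get NULL for enrollments columns.
Group by students.id and compute SUM(e.credits). SUM over an all-NULL group is NULL.
  1: ids {8} → SUM(e.credits)=1
  2: ids {5, 7, 9} → SUM(e.credits)=8
  3: ids {1, 11} → SUM(e.credits)=8
  4: ids {2, 4, 10} → SUM(e.credits)=12
  5: ids {3, 6} → SUM(e.credits)=9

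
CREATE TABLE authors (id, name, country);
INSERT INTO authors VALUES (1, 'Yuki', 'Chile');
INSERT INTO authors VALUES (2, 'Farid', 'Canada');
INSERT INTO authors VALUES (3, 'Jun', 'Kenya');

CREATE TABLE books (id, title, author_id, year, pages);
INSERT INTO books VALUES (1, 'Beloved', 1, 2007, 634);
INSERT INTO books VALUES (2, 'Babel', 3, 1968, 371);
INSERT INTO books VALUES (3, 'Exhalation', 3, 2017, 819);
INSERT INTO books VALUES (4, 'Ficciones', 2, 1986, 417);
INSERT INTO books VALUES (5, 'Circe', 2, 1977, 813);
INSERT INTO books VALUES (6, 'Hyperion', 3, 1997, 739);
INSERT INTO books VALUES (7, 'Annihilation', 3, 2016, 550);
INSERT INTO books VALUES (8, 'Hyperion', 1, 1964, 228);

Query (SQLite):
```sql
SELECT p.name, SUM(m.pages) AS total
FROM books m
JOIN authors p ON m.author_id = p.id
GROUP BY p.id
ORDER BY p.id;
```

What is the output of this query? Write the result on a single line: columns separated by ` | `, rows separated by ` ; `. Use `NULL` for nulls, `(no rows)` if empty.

Yuki | 862 ; Farid | 1230 ; Jun | 2479

Join each books row to its authors via author_id.
Group joined rows by authors.id; compute SUM(m.pages) per group.
  1: ids {1, 8} → SUM(m.pages)=862
  2: ids {4, 5} → SUM(m.pages)=1230
  3: ids {2, 3, 6, 7} → SUM(m.pages)=2479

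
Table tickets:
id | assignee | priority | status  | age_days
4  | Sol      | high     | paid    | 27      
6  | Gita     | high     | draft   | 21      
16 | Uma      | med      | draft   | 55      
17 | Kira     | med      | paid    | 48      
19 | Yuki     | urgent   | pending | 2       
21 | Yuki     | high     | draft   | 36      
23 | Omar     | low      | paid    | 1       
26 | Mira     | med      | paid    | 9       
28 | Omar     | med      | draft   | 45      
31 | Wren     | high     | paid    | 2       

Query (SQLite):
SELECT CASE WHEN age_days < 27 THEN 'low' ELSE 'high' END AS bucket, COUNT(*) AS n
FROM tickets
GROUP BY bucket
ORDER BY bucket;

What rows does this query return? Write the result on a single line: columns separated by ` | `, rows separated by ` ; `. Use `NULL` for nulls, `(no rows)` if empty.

high | 5 ; low | 5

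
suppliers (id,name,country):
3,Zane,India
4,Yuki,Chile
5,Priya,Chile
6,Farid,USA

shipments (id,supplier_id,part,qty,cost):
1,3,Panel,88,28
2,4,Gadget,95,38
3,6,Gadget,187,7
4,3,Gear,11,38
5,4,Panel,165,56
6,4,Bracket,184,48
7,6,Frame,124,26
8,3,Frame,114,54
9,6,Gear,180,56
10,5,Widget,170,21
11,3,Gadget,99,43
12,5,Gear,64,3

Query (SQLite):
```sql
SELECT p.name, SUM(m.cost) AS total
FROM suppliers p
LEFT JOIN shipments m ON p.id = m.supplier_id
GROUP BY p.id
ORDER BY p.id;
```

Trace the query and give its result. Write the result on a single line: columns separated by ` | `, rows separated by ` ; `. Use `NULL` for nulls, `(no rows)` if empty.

Zane | 163 ; Yuki | 142 ; Priya | 24 ; Farid | 89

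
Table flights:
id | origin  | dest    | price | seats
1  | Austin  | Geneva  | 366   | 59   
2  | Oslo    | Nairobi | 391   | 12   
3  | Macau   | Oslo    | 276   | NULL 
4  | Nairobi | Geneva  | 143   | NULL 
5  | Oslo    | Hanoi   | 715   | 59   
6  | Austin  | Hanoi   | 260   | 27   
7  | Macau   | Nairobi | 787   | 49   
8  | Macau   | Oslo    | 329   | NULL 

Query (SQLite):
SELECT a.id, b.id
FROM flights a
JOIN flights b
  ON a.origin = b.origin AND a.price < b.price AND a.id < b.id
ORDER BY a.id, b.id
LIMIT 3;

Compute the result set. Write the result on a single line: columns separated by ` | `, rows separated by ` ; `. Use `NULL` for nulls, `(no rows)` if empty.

2 | 5 ; 3 | 7 ; 3 | 8

Pairs (a,b) with same origin, a.price < b.price, a.id < b.id.
origin groups: Austin:{1,6} Macau:{3,7,8} Nairobi:{4} Oslo:{2,5}
Ordered by (a.id, b.id); first 3.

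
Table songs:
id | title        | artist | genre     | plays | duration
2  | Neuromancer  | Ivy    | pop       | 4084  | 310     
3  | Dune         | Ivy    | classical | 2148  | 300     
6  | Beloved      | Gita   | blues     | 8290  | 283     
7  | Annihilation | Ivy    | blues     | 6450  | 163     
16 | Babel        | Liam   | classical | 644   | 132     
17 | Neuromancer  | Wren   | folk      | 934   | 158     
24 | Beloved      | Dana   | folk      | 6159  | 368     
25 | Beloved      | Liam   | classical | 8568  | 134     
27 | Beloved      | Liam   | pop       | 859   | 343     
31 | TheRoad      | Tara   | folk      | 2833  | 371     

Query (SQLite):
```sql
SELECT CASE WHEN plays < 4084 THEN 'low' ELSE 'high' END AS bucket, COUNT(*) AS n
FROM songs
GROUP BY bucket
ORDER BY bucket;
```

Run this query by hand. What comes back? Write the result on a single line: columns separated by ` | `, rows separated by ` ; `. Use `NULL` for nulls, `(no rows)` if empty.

high | 5 ; low | 5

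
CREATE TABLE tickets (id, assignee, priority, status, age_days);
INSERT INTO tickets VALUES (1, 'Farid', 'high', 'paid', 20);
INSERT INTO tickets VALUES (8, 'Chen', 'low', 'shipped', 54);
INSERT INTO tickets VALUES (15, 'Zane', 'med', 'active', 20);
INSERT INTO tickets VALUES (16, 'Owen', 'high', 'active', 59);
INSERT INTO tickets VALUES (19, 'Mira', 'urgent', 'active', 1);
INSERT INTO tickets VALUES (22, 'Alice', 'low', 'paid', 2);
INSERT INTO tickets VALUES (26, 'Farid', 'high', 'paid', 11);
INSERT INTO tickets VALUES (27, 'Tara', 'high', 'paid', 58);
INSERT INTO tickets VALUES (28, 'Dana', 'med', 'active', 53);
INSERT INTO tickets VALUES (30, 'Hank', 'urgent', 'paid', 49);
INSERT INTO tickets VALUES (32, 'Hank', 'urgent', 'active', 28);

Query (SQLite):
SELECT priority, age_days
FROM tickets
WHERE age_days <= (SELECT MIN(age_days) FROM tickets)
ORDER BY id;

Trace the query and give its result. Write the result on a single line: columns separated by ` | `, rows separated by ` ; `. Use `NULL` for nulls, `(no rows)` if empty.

urgent | 1

Scalar subquery: MIN(age_days) over all tickets rows = 1.
Keep rows where age_days <= that value.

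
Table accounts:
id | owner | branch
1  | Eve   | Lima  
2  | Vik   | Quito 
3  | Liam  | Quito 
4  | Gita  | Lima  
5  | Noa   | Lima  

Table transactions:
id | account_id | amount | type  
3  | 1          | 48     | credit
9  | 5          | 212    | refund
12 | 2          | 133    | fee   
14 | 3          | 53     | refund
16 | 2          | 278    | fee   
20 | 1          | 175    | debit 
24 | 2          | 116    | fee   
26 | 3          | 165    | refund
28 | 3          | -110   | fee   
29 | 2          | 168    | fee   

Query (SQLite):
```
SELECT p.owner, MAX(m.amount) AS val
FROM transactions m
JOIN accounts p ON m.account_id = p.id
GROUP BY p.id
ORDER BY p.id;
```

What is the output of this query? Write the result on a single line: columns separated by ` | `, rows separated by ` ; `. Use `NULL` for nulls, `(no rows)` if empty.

Eve | 175 ; Vik | 278 ; Liam | 165 ; Noa | 212

Join each transactions row to its accounts via account_id.
Group joined rows by accounts.id; compute MAX(m.amount) per group.
  1: ids {3, 20} → MAX(m.amount)=175
  2: ids {12, 16, 24, 29} → MAX(m.amount)=278
  3: ids {14, 26, 28} → MAX(m.amount)=165
  5: ids {9} → MAX(m.amount)=212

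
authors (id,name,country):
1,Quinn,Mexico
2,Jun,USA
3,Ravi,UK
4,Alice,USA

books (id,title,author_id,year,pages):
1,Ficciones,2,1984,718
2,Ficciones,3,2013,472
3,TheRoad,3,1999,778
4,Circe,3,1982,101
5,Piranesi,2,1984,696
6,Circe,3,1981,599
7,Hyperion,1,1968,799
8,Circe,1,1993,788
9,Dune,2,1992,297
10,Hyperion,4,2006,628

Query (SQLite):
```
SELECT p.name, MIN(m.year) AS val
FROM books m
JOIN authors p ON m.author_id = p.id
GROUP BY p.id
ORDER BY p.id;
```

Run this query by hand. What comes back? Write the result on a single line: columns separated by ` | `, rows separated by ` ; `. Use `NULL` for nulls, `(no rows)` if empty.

Join each books row to its authors via author_id.
Group joined rows by authors.id; compute MIN(m.year) per group.
  1: ids {7, 8} → MIN(m.year)=1968
  2: ids {1, 5, 9} → MIN(m.year)=1984
  3: ids {2, 3, 4, 6} → MIN(m.year)=1981
  4: ids {10} → MIN(m.year)=2006

Quinn | 1968 ; Jun | 1984 ; Ravi | 1981 ; Alice | 2006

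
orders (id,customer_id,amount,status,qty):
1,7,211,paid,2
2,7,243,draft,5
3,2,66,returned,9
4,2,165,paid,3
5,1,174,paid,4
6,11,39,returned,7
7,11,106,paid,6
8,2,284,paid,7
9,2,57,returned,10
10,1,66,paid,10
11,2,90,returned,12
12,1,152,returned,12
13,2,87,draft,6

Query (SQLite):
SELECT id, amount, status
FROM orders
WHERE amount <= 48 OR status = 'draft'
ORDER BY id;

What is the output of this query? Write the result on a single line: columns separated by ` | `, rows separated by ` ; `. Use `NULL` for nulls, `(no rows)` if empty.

2 | 243 | draft ; 6 | 39 | returned ; 13 | 87 | draft

amount <= 48: ids {6}
status = 'draft': ids {2, 13}
Combine with OR.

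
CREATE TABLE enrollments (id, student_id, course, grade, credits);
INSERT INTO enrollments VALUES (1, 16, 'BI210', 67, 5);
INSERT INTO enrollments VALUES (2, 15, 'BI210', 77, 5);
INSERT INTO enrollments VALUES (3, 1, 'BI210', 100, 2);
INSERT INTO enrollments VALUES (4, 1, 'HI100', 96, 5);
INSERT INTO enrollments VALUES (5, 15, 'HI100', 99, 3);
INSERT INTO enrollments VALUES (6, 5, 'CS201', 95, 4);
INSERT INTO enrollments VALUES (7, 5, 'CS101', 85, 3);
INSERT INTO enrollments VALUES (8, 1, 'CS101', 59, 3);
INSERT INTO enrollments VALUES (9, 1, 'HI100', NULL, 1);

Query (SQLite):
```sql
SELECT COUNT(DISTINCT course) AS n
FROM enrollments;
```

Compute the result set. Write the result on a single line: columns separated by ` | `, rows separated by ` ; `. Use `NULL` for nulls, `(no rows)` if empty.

Count distinct non-NULL course values.

4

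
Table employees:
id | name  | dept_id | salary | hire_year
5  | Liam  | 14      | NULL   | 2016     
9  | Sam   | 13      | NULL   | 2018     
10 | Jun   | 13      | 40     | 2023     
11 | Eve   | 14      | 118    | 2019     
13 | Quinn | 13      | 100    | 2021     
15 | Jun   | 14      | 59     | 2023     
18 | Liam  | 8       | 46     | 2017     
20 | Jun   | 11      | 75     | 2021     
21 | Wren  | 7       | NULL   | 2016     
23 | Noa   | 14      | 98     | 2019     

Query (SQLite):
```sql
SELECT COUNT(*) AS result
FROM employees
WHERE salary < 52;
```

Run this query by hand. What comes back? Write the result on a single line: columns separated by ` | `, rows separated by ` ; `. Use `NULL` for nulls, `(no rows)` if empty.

Rows where salary < 52 → hire_year values: [2023, 2017].
COUNT(*) counts rows → 2.

2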